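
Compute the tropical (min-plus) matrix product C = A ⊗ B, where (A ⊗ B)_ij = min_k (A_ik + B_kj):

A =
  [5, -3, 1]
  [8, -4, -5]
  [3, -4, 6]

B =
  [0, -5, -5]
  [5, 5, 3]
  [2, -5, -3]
A ⊗ B =
  [2, -4, -2]
  [-3, -10, -8]
  [1, -2, -2]

Apply the min-plus product entry-by-entry:
  C[0][0] = min over k of (A[0][0] + B[0][0] = 5 + 0 = 5, A[0][1] + B[1][0] = -3 + 5 = 2, A[0][2] + B[2][0] = 1 + 2 = 3) = 2 (attained at k = 1)
  C[0][1] = min over k of (A[0][0] + B[0][1] = 5 + -5 = 0, A[0][1] + B[1][1] = -3 + 5 = 2, A[0][2] + B[2][1] = 1 + -5 = -4) = -4 (attained at k = 2)
  C[0][2] = min over k of (A[0][0] + B[0][2] = 5 + -5 = 0, A[0][1] + B[1][2] = -3 + 3 = 0, A[0][2] + B[2][2] = 1 + -3 = -2) = -2 (attained at k = 2)
  C[1][0] = min over k of (A[1][0] + B[0][0] = 8 + 0 = 8, A[1][1] + B[1][0] = -4 + 5 = 1, A[1][2] + B[2][0] = -5 + 2 = -3) = -3 (attained at k = 2)
  C[1][1] = min over k of (A[1][0] + B[0][1] = 8 + -5 = 3, A[1][1] + B[1][1] = -4 + 5 = 1, A[1][2] + B[2][1] = -5 + -5 = -10) = -10 (attained at k = 2)
  C[1][2] = min over k of (A[1][0] + B[0][2] = 8 + -5 = 3, A[1][1] + B[1][2] = -4 + 3 = -1, A[1][2] + B[2][2] = -5 + -3 = -8) = -8 (attained at k = 2)
  C[2][0] = min over k of (A[2][0] + B[0][0] = 3 + 0 = 3, A[2][1] + B[1][0] = -4 + 5 = 1, A[2][2] + B[2][0] = 6 + 2 = 8) = 1 (attained at k = 1)
  C[2][1] = min over k of (A[2][0] + B[0][1] = 3 + -5 = -2, A[2][1] + B[1][1] = -4 + 5 = 1, A[2][2] + B[2][1] = 6 + -5 = 1) = -2 (attained at k = 0)
  C[2][2] = min over k of (A[2][0] + B[0][2] = 3 + -5 = -2, A[2][1] + B[1][2] = -4 + 3 = -1, A[2][2] + B[2][2] = 6 + -3 = 3) = -2 (attained at k = 0)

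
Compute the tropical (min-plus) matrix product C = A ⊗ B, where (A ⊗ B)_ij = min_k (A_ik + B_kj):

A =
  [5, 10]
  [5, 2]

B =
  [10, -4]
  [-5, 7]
A ⊗ B =
  [5, 1]
  [-3, 1]

Apply the min-plus product entry-by-entry:
  C[0][0] = min over k of (A[0][0] + B[0][0] = 5 + 10 = 15, A[0][1] + B[1][0] = 10 + -5 = 5) = 5 (attained at k = 1)
  C[0][1] = min over k of (A[0][0] + B[0][1] = 5 + -4 = 1, A[0][1] + B[1][1] = 10 + 7 = 17) = 1 (attained at k = 0)
  C[1][0] = min over k of (A[1][0] + B[0][0] = 5 + 10 = 15, A[1][1] + B[1][0] = 2 + -5 = -3) = -3 (attained at k = 1)
  C[1][1] = min over k of (A[1][0] + B[0][1] = 5 + -4 = 1, A[1][1] + B[1][1] = 2 + 7 = 9) = 1 (attained at k = 0)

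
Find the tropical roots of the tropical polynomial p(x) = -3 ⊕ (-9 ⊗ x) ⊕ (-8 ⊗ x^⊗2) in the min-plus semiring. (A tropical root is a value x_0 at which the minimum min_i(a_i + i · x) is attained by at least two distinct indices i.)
Roots: {-1, 6}

Each tropical root is a break point of the lower envelope of the lines y = a_i + i · x (there are 3 lines, with slopes 0, 1, ..., 2). Only the lines that attain the minimum somewhere contribute to roots; other lines are dominated. Here the surviving (envelope) indices are i = 2, i = 1, i = 0.
Intersections between consecutive envelope lines give the roots: for adjacent envelope indices i < j the intersection is x = (a_i − a_j) / (j − i). Reading off the sorted break points: {-1, 6}.
Verification: at each break x_0, at least two indices attain the minimum of min_i(a_i + i · x_0).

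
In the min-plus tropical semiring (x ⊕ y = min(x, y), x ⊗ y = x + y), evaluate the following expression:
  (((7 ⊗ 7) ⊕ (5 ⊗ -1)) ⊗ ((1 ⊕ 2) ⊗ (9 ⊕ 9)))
(((7 ⊗ 7) ⊕ (5 ⊗ -1)) ⊗ ((1 ⊕ 2) ⊗ (9 ⊕ 9))) = 14

Expand innermost to outermost. Recall ⊕ takes the minimum of its arguments and ⊗ takes their sum. Working out the expression (((7 ⊗ 7) ⊕ (5 ⊗ -1)) ⊗ ((1 ⊕ 2) ⊗ (9 ⊕ 9))) gives 14.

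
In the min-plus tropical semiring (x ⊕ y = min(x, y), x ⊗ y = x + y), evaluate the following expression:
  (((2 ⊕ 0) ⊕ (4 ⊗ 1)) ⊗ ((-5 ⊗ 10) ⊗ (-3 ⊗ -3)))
(((2 ⊕ 0) ⊕ (4 ⊗ 1)) ⊗ ((-5 ⊗ 10) ⊗ (-3 ⊗ -3))) = -1

Expand innermost to outermost. Recall ⊕ takes the minimum of its arguments and ⊗ takes their sum. Working out the expression (((2 ⊕ 0) ⊕ (4 ⊗ 1)) ⊗ ((-5 ⊗ 10) ⊗ (-3 ⊗ -3))) gives -1.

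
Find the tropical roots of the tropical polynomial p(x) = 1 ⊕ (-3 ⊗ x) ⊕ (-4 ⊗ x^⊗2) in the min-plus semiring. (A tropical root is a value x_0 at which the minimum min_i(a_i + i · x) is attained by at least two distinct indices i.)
Roots: {1, 4}

Each tropical root is a break point of the lower envelope of the lines y = a_i + i · x (there are 3 lines, with slopes 0, 1, ..., 2). Only the lines that attain the minimum somewhere contribute to roots; other lines are dominated. Here the surviving (envelope) indices are i = 2, i = 1, i = 0.
Intersections between consecutive envelope lines give the roots: for adjacent envelope indices i < j the intersection is x = (a_i − a_j) / (j − i). Reading off the sorted break points: {1, 4}.
Verification: at each break x_0, at least two indices attain the minimum of min_i(a_i + i · x_0).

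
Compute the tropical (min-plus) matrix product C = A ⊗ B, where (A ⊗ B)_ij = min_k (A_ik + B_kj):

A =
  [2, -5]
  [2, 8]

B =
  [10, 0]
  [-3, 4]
A ⊗ B =
  [-8, -1]
  [5, 2]

Apply the min-plus product entry-by-entry:
  C[0][0] = min over k of (A[0][0] + B[0][0] = 2 + 10 = 12, A[0][1] + B[1][0] = -5 + -3 = -8) = -8 (attained at k = 1)
  C[0][1] = min over k of (A[0][0] + B[0][1] = 2 + 0 = 2, A[0][1] + B[1][1] = -5 + 4 = -1) = -1 (attained at k = 1)
  C[1][0] = min over k of (A[1][0] + B[0][0] = 2 + 10 = 12, A[1][1] + B[1][0] = 8 + -3 = 5) = 5 (attained at k = 1)
  C[1][1] = min over k of (A[1][0] + B[0][1] = 2 + 0 = 2, A[1][1] + B[1][1] = 8 + 4 = 12) = 2 (attained at k = 0)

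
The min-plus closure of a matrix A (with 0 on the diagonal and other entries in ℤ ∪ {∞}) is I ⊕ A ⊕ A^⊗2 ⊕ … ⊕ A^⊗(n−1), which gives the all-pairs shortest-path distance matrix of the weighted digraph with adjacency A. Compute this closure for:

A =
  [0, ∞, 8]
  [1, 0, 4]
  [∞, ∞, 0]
Closure =
  [0, ∞, 8]
  [1, 0, 4]
  [∞, ∞, 0]

This is the Floyd-Warshall all-pairs shortest-path computation. For each intermediate vertex k = 0, 1, …, 2, update dist[i][j] ← min(dist[i][j], dist[i][k] + dist[k][j]). The final matrix gives, for each (i, j), the minimum total weight of any directed path from i to j (possibly empty when i = j).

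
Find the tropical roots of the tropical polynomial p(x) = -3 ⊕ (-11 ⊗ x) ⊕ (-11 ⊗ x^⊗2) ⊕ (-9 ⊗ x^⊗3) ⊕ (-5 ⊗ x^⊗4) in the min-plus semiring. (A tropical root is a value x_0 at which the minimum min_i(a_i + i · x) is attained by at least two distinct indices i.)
Roots: {-4, -2, 0, 8}

Each tropical root is a break point of the lower envelope of the lines y = a_i + i · x (there are 5 lines, with slopes 0, 1, ..., 4). Only the lines that attain the minimum somewhere contribute to roots; other lines are dominated. Here the surviving (envelope) indices are i = 4, i = 3, i = 2, i = 1, i = 0.
Intersections between consecutive envelope lines give the roots: for adjacent envelope indices i < j the intersection is x = (a_i − a_j) / (j − i). Reading off the sorted break points: {-4, -2, 0, 8}.
Verification: at each break x_0, at least two indices attain the minimum of min_i(a_i + i · x_0).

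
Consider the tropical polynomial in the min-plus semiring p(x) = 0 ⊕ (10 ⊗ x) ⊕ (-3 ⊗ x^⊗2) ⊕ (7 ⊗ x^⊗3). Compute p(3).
p(3) = 0

A tropical monomial a ⊗ x^⊗i evaluates to a + i · x. Evaluating each term at x = 3:
  Term 0 contributes 0 + 0 · 3 = 0
  Term 1 contributes 10 + 1 · 3 = 13
  Term 2 contributes -3 + 2 · 3 = 3
  Term 3 contributes 7 + 3 · 3 = 16
p(3) = ⊕ of these = min[0, 13, 3, 16] = 0.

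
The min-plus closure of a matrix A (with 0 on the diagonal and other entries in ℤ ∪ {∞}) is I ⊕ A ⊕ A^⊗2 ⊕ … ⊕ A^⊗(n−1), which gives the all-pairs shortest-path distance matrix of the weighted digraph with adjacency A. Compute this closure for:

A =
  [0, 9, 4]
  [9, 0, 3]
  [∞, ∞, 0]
Closure =
  [0, 9, 4]
  [9, 0, 3]
  [∞, ∞, 0]

This is the Floyd-Warshall all-pairs shortest-path computation. For each intermediate vertex k = 0, 1, …, 2, update dist[i][j] ← min(dist[i][j], dist[i][k] + dist[k][j]). The final matrix gives, for each (i, j), the minimum total weight of any directed path from i to j (possibly empty when i = j).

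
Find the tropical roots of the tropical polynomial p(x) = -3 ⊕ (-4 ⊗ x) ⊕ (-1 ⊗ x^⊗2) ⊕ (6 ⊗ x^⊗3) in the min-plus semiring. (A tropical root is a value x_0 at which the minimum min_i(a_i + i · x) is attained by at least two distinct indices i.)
Roots: {-7, -3, 1}

Each tropical root is a break point of the lower envelope of the lines y = a_i + i · x (there are 4 lines, with slopes 0, 1, ..., 3). Only the lines that attain the minimum somewhere contribute to roots; other lines are dominated. Here the surviving (envelope) indices are i = 3, i = 2, i = 1, i = 0.
Intersections between consecutive envelope lines give the roots: for adjacent envelope indices i < j the intersection is x = (a_i − a_j) / (j − i). Reading off the sorted break points: {-7, -3, 1}.
Verification: at each break x_0, at least two indices attain the minimum of min_i(a_i + i · x_0).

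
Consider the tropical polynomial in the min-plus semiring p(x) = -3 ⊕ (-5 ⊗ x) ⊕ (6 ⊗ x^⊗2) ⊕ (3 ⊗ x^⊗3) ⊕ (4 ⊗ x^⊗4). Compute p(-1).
p(-1) = -6

A tropical monomial a ⊗ x^⊗i evaluates to a + i · x. Evaluating each term at x = -1:
  Term 0 contributes -3 + 0 · -1 = -3
  Term 1 contributes -5 + 1 · -1 = -6
  Term 2 contributes 6 + 2 · -1 = 4
  Term 3 contributes 3 + 3 · -1 = 0
  Term 4 contributes 4 + 4 · -1 = 0
p(-1) = ⊕ of these = min[-3, -6, 4, 0, 0] = -6.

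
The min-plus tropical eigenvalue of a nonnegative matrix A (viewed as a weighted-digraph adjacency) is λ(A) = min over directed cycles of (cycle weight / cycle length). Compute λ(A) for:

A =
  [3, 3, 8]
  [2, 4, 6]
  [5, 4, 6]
λ(A) = 5/2

Enumerate directed cycles and compute their means (weight / length). Sample:
  cycle 0 → 0: weight = 3, length = 1, mean = 3/1 ≈ 3.000
  cycle 1 → 1: weight = 4, length = 1, mean = 4/1 ≈ 4.000
  cycle 2 → 2: weight = 6, length = 1, mean = 6/1 ≈ 6.000
  cycle 0 → 1 → 0: weight = 5, length = 2, mean = 5/2 ≈ 2.500
  cycle 0 → 2 → 0: weight = 13, length = 2, mean = 13/2 ≈ 6.500
  cycle 1 → 0 → 1: weight = 5, length = 2, mean = 5/2 ≈ 2.500
Minimum mean = 2.500, attained e.g. along the cycle 0 → 1 → 0 with weight 5 and length 2. So λ(A) = 5/2 = 5/2.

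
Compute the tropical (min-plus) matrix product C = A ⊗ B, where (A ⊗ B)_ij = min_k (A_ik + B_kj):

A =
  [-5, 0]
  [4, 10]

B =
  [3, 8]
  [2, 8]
A ⊗ B =
  [-2, 3]
  [7, 12]

Apply the min-plus product entry-by-entry:
  C[0][0] = min over k of (A[0][0] + B[0][0] = -5 + 3 = -2, A[0][1] + B[1][0] = 0 + 2 = 2) = -2 (attained at k = 0)
  C[0][1] = min over k of (A[0][0] + B[0][1] = -5 + 8 = 3, A[0][1] + B[1][1] = 0 + 8 = 8) = 3 (attained at k = 0)
  C[1][0] = min over k of (A[1][0] + B[0][0] = 4 + 3 = 7, A[1][1] + B[1][0] = 10 + 2 = 12) = 7 (attained at k = 0)
  C[1][1] = min over k of (A[1][0] + B[0][1] = 4 + 8 = 12, A[1][1] + B[1][1] = 10 + 8 = 18) = 12 (attained at k = 0)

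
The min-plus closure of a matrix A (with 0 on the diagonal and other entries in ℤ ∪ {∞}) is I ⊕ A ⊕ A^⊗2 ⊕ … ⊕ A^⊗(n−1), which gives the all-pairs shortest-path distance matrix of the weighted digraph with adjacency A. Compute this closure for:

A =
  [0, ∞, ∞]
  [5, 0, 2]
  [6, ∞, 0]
Closure =
  [0, ∞, ∞]
  [5, 0, 2]
  [6, ∞, 0]

This is the Floyd-Warshall all-pairs shortest-path computation. For each intermediate vertex k = 0, 1, …, 2, update dist[i][j] ← min(dist[i][j], dist[i][k] + dist[k][j]). The final matrix gives, for each (i, j), the minimum total weight of any directed path from i to j (possibly empty when i = j).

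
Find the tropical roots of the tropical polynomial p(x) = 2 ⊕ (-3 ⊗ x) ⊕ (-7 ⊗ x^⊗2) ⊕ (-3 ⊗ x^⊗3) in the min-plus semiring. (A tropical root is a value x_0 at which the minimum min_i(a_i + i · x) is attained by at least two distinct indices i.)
Roots: {-4, 4, 5}

Each tropical root is a break point of the lower envelope of the lines y = a_i + i · x (there are 4 lines, with slopes 0, 1, ..., 3). Only the lines that attain the minimum somewhere contribute to roots; other lines are dominated. Here the surviving (envelope) indices are i = 3, i = 2, i = 1, i = 0.
Intersections between consecutive envelope lines give the roots: for adjacent envelope indices i < j the intersection is x = (a_i − a_j) / (j − i). Reading off the sorted break points: {-4, 4, 5}.
Verification: at each break x_0, at least two indices attain the minimum of min_i(a_i + i · x_0).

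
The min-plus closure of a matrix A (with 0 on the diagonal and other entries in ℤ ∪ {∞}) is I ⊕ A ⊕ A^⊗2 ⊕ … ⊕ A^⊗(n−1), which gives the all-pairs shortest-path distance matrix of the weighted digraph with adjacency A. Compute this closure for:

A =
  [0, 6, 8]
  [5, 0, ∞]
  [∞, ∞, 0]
Closure =
  [0, 6, 8]
  [5, 0, 13]
  [∞, ∞, 0]

This is the Floyd-Warshall all-pairs shortest-path computation. For each intermediate vertex k = 0, 1, …, 2, update dist[i][j] ← min(dist[i][j], dist[i][k] + dist[k][j]). The final matrix gives, for each (i, j), the minimum total weight of any directed path from i to j (possibly empty when i = j).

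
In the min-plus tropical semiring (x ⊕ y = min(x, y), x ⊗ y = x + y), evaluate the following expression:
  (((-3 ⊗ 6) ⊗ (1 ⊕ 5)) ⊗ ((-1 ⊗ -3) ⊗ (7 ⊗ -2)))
(((-3 ⊗ 6) ⊗ (1 ⊕ 5)) ⊗ ((-1 ⊗ -3) ⊗ (7 ⊗ -2))) = 5

Expand innermost to outermost. Recall ⊕ takes the minimum of its arguments and ⊗ takes their sum. Working out the expression (((-3 ⊗ 6) ⊗ (1 ⊕ 5)) ⊗ ((-1 ⊗ -3) ⊗ (7 ⊗ -2))) gives 5.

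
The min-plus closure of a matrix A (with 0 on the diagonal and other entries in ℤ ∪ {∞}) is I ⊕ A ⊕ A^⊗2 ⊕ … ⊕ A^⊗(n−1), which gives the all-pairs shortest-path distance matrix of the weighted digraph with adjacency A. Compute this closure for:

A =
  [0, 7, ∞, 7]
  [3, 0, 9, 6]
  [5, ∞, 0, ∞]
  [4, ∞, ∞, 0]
Closure =
  [0, 7, 16, 7]
  [3, 0, 9, 6]
  [5, 12, 0, 12]
  [4, 11, 20, 0]

This is the Floyd-Warshall all-pairs shortest-path computation. For each intermediate vertex k = 0, 1, …, 3, update dist[i][j] ← min(dist[i][j], dist[i][k] + dist[k][j]). The final matrix gives, for each (i, j), the minimum total weight of any directed path from i to j (possibly empty when i = j).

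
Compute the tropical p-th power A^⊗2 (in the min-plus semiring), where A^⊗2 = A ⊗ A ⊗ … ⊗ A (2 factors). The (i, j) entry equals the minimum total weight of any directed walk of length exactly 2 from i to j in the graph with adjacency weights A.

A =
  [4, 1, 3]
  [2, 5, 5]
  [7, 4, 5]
A^⊗2 =
  [3, 5, 6]
  [6, 3, 5]
  [6, 8, 9]

Each entry (A^⊗2)_ij equals the minimum over all length-2 walks i = v_0 → v_1 → … → v_2 = j of Σ_t A[v_t][v_{t+1}]. For example, for (i, j) = (0, 2) we minimise over 3 possible intermediate vertex sequences; the minimum is 6, attained along the walk 0 → 1 → 2.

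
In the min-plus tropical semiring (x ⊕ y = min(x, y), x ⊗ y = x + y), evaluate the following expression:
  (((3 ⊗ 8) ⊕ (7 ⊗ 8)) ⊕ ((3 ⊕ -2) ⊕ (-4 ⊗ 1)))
(((3 ⊗ 8) ⊕ (7 ⊗ 8)) ⊕ ((3 ⊕ -2) ⊕ (-4 ⊗ 1))) = -3

Expand innermost to outermost. Recall ⊕ takes the minimum of its arguments and ⊗ takes their sum. Working out the expression (((3 ⊗ 8) ⊕ (7 ⊗ 8)) ⊕ ((3 ⊕ -2) ⊕ (-4 ⊗ 1))) gives -3.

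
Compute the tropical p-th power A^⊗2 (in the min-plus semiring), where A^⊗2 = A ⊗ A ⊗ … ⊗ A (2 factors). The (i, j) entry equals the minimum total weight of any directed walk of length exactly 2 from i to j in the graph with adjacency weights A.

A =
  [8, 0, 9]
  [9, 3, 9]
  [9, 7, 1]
A^⊗2 =
  [9, 3, 9]
  [12, 6, 10]
  [10, 8, 2]

Each entry (A^⊗2)_ij equals the minimum over all length-2 walks i = v_0 → v_1 → … → v_2 = j of Σ_t A[v_t][v_{t+1}]. For example, for (i, j) = (0, 2) we minimise over 3 possible intermediate vertex sequences; the minimum is 9, attained along the walk 0 → 1 → 2.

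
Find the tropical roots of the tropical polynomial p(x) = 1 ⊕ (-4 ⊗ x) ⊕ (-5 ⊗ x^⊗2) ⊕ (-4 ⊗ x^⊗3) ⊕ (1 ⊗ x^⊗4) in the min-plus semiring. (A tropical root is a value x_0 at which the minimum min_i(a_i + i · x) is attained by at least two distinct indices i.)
Roots: {-5, -1, 1, 5}

Each tropical root is a break point of the lower envelope of the lines y = a_i + i · x (there are 5 lines, with slopes 0, 1, ..., 4). Only the lines that attain the minimum somewhere contribute to roots; other lines are dominated. Here the surviving (envelope) indices are i = 4, i = 3, i = 2, i = 1, i = 0.
Intersections between consecutive envelope lines give the roots: for adjacent envelope indices i < j the intersection is x = (a_i − a_j) / (j − i). Reading off the sorted break points: {-5, -1, 1, 5}.
Verification: at each break x_0, at least two indices attain the minimum of min_i(a_i + i · x_0).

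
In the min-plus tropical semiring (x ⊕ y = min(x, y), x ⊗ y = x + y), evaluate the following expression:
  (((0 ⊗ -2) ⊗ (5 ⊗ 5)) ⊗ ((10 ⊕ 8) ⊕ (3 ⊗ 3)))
(((0 ⊗ -2) ⊗ (5 ⊗ 5)) ⊗ ((10 ⊕ 8) ⊕ (3 ⊗ 3))) = 14

Expand innermost to outermost. Recall ⊕ takes the minimum of its arguments and ⊗ takes their sum. Working out the expression (((0 ⊗ -2) ⊗ (5 ⊗ 5)) ⊗ ((10 ⊕ 8) ⊕ (3 ⊗ 3))) gives 14.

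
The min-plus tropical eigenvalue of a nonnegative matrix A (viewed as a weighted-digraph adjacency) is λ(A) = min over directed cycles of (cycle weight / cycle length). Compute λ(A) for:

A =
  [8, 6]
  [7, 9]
λ(A) = 13/2

Enumerate directed cycles and compute their means (weight / length). Sample:
  cycle 0 → 0: weight = 8, length = 1, mean = 8/1 ≈ 8.000
  cycle 1 → 1: weight = 9, length = 1, mean = 9/1 ≈ 9.000
  cycle 0 → 1 → 0: weight = 13, length = 2, mean = 13/2 ≈ 6.500
  cycle 1 → 0 → 1: weight = 13, length = 2, mean = 13/2 ≈ 6.500
Minimum mean = 6.500, attained e.g. along the cycle 0 → 1 → 0 with weight 13 and length 2. So λ(A) = 13/2 = 13/2.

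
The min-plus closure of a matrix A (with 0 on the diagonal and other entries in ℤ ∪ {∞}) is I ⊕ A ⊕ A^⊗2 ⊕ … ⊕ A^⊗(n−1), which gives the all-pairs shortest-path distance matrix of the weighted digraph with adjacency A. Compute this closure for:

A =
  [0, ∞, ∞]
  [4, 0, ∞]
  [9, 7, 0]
Closure =
  [0, ∞, ∞]
  [4, 0, ∞]
  [9, 7, 0]

This is the Floyd-Warshall all-pairs shortest-path computation. For each intermediate vertex k = 0, 1, …, 2, update dist[i][j] ← min(dist[i][j], dist[i][k] + dist[k][j]). The final matrix gives, for each (i, j), the minimum total weight of any directed path from i to j (possibly empty when i = j).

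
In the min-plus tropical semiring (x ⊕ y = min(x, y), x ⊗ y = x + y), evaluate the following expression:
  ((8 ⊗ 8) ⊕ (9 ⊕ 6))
((8 ⊗ 8) ⊕ (9 ⊕ 6)) = 6

Expand innermost to outermost. Recall ⊕ takes the minimum of its arguments and ⊗ takes their sum. Working out the expression ((8 ⊗ 8) ⊕ (9 ⊕ 6)) gives 6.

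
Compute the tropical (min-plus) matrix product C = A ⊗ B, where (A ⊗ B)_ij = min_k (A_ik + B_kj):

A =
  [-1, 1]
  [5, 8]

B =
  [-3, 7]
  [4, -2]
A ⊗ B =
  [-4, -1]
  [2, 6]

Apply the min-plus product entry-by-entry:
  C[0][0] = min over k of (A[0][0] + B[0][0] = -1 + -3 = -4, A[0][1] + B[1][0] = 1 + 4 = 5) = -4 (attained at k = 0)
  C[0][1] = min over k of (A[0][0] + B[0][1] = -1 + 7 = 6, A[0][1] + B[1][1] = 1 + -2 = -1) = -1 (attained at k = 1)
  C[1][0] = min over k of (A[1][0] + B[0][0] = 5 + -3 = 2, A[1][1] + B[1][0] = 8 + 4 = 12) = 2 (attained at k = 0)
  C[1][1] = min over k of (A[1][0] + B[0][1] = 5 + 7 = 12, A[1][1] + B[1][1] = 8 + -2 = 6) = 6 (attained at k = 1)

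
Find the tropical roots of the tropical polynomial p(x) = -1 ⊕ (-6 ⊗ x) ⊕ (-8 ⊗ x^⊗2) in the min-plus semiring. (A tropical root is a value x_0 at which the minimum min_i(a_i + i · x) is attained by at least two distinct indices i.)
Roots: {2, 5}

Each tropical root is a break point of the lower envelope of the lines y = a_i + i · x (there are 3 lines, with slopes 0, 1, ..., 2). Only the lines that attain the minimum somewhere contribute to roots; other lines are dominated. Here the surviving (envelope) indices are i = 2, i = 1, i = 0.
Intersections between consecutive envelope lines give the roots: for adjacent envelope indices i < j the intersection is x = (a_i − a_j) / (j − i). Reading off the sorted break points: {2, 5}.
Verification: at each break x_0, at least two indices attain the minimum of min_i(a_i + i · x_0).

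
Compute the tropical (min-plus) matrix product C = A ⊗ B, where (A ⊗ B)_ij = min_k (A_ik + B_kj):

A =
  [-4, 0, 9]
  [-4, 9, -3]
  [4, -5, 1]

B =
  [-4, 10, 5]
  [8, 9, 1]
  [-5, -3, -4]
A ⊗ B =
  [-8, 6, 1]
  [-8, -6, -7]
  [-4, -2, -4]

Apply the min-plus product entry-by-entry:
  C[0][0] = min over k of (A[0][0] + B[0][0] = -4 + -4 = -8, A[0][1] + B[1][0] = 0 + 8 = 8, A[0][2] + B[2][0] = 9 + -5 = 4) = -8 (attained at k = 0)
  C[0][1] = min over k of (A[0][0] + B[0][1] = -4 + 10 = 6, A[0][1] + B[1][1] = 0 + 9 = 9, A[0][2] + B[2][1] = 9 + -3 = 6) = 6 (attained at k = 0)
  C[0][2] = min over k of (A[0][0] + B[0][2] = -4 + 5 = 1, A[0][1] + B[1][2] = 0 + 1 = 1, A[0][2] + B[2][2] = 9 + -4 = 5) = 1 (attained at k = 0)
  C[1][0] = min over k of (A[1][0] + B[0][0] = -4 + -4 = -8, A[1][1] + B[1][0] = 9 + 8 = 17, A[1][2] + B[2][0] = -3 + -5 = -8) = -8 (attained at k = 0)
  C[1][1] = min over k of (A[1][0] + B[0][1] = -4 + 10 = 6, A[1][1] + B[1][1] = 9 + 9 = 18, A[1][2] + B[2][1] = -3 + -3 = -6) = -6 (attained at k = 2)
  C[1][2] = min over k of (A[1][0] + B[0][2] = -4 + 5 = 1, A[1][1] + B[1][2] = 9 + 1 = 10, A[1][2] + B[2][2] = -3 + -4 = -7) = -7 (attained at k = 2)
  C[2][0] = min over k of (A[2][0] + B[0][0] = 4 + -4 = 0, A[2][1] + B[1][0] = -5 + 8 = 3, A[2][2] + B[2][0] = 1 + -5 = -4) = -4 (attained at k = 2)
  C[2][1] = min over k of (A[2][0] + B[0][1] = 4 + 10 = 14, A[2][1] + B[1][1] = -5 + 9 = 4, A[2][2] + B[2][1] = 1 + -3 = -2) = -2 (attained at k = 2)
  C[2][2] = min over k of (A[2][0] + B[0][2] = 4 + 5 = 9, A[2][1] + B[1][2] = -5 + 1 = -4, A[2][2] + B[2][2] = 1 + -4 = -3) = -4 (attained at k = 1)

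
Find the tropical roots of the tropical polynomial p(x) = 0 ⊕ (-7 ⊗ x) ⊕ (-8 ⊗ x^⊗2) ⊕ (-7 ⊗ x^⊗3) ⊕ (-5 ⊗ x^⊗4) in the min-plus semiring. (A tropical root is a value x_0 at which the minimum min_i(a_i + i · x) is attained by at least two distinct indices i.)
Roots: {-2, -1, 1, 7}

Each tropical root is a break point of the lower envelope of the lines y = a_i + i · x (there are 5 lines, with slopes 0, 1, ..., 4). Only the lines that attain the minimum somewhere contribute to roots; other lines are dominated. Here the surviving (envelope) indices are i = 4, i = 3, i = 2, i = 1, i = 0.
Intersections between consecutive envelope lines give the roots: for adjacent envelope indices i < j the intersection is x = (a_i − a_j) / (j − i). Reading off the sorted break points: {-2, -1, 1, 7}.
Verification: at each break x_0, at least two indices attain the minimum of min_i(a_i + i · x_0).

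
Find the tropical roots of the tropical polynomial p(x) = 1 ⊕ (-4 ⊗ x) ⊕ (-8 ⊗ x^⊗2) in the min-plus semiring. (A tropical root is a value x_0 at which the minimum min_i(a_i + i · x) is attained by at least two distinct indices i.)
Roots: {4, 5}

Each tropical root is a break point of the lower envelope of the lines y = a_i + i · x (there are 3 lines, with slopes 0, 1, ..., 2). Only the lines that attain the minimum somewhere contribute to roots; other lines are dominated. Here the surviving (envelope) indices are i = 2, i = 1, i = 0.
Intersections between consecutive envelope lines give the roots: for adjacent envelope indices i < j the intersection is x = (a_i − a_j) / (j − i). Reading off the sorted break points: {4, 5}.
Verification: at each break x_0, at least two indices attain the minimum of min_i(a_i + i · x_0).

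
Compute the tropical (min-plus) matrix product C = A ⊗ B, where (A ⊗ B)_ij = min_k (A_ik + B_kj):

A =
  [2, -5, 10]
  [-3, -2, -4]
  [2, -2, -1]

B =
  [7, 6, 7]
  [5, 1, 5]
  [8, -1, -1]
A ⊗ B =
  [0, -4, 0]
  [3, -5, -5]
  [3, -2, -2]

Apply the min-plus product entry-by-entry:
  C[0][0] = min over k of (A[0][0] + B[0][0] = 2 + 7 = 9, A[0][1] + B[1][0] = -5 + 5 = 0, A[0][2] + B[2][0] = 10 + 8 = 18) = 0 (attained at k = 1)
  C[0][1] = min over k of (A[0][0] + B[0][1] = 2 + 6 = 8, A[0][1] + B[1][1] = -5 + 1 = -4, A[0][2] + B[2][1] = 10 + -1 = 9) = -4 (attained at k = 1)
  C[0][2] = min over k of (A[0][0] + B[0][2] = 2 + 7 = 9, A[0][1] + B[1][2] = -5 + 5 = 0, A[0][2] + B[2][2] = 10 + -1 = 9) = 0 (attained at k = 1)
  C[1][0] = min over k of (A[1][0] + B[0][0] = -3 + 7 = 4, A[1][1] + B[1][0] = -2 + 5 = 3, A[1][2] + B[2][0] = -4 + 8 = 4) = 3 (attained at k = 1)
  C[1][1] = min over k of (A[1][0] + B[0][1] = -3 + 6 = 3, A[1][1] + B[1][1] = -2 + 1 = -1, A[1][2] + B[2][1] = -4 + -1 = -5) = -5 (attained at k = 2)
  C[1][2] = min over k of (A[1][0] + B[0][2] = -3 + 7 = 4, A[1][1] + B[1][2] = -2 + 5 = 3, A[1][2] + B[2][2] = -4 + -1 = -5) = -5 (attained at k = 2)
  C[2][0] = min over k of (A[2][0] + B[0][0] = 2 + 7 = 9, A[2][1] + B[1][0] = -2 + 5 = 3, A[2][2] + B[2][0] = -1 + 8 = 7) = 3 (attained at k = 1)
  C[2][1] = min over k of (A[2][0] + B[0][1] = 2 + 6 = 8, A[2][1] + B[1][1] = -2 + 1 = -1, A[2][2] + B[2][1] = -1 + -1 = -2) = -2 (attained at k = 2)
  C[2][2] = min over k of (A[2][0] + B[0][2] = 2 + 7 = 9, A[2][1] + B[1][2] = -2 + 5 = 3, A[2][2] + B[2][2] = -1 + -1 = -2) = -2 (attained at k = 2)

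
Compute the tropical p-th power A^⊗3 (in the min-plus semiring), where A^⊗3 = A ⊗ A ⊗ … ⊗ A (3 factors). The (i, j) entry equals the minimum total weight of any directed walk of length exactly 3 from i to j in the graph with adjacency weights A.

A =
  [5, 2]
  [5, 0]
A^⊗3 =
  [7, 2]
  [5, 0]

Each entry (A^⊗3)_ij equals the minimum over all length-3 walks i = v_0 → v_1 → … → v_3 = j of Σ_t A[v_t][v_{t+1}]. For example, for (i, j) = (0, 1) we minimise over 4 possible intermediate vertex sequences; the minimum is 2, attained along the walk 0 → 1 → 1 → 1.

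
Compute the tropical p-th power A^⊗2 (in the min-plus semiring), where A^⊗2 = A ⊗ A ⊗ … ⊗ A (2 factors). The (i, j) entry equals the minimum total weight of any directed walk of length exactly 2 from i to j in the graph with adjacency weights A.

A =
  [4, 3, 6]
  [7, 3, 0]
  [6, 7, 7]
A^⊗2 =
  [8, 6, 3]
  [6, 6, 3]
  [10, 9, 7]

Each entry (A^⊗2)_ij equals the minimum over all length-2 walks i = v_0 → v_1 → … → v_2 = j of Σ_t A[v_t][v_{t+1}]. For example, for (i, j) = (0, 2) we minimise over 3 possible intermediate vertex sequences; the minimum is 3, attained along the walk 0 → 1 → 2.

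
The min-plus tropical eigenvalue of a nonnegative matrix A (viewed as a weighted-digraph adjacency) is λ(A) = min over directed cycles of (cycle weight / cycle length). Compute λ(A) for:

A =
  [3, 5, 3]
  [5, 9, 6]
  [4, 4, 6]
λ(A) = 3

Enumerate directed cycles and compute their means (weight / length). Sample:
  cycle 0 → 0: weight = 3, length = 1, mean = 3/1 ≈ 3.000
  cycle 1 → 1: weight = 9, length = 1, mean = 9/1 ≈ 9.000
  cycle 2 → 2: weight = 6, length = 1, mean = 6/1 ≈ 6.000
  cycle 0 → 1 → 0: weight = 10, length = 2, mean = 10/2 ≈ 5.000
  cycle 0 → 2 → 0: weight = 7, length = 2, mean = 7/2 ≈ 3.500
  cycle 1 → 0 → 1: weight = 10, length = 2, mean = 10/2 ≈ 5.000
Minimum mean = 3.000, attained e.g. along the cycle 0 → 0 with weight 3 and length 1. So λ(A) = 3/1 = 3.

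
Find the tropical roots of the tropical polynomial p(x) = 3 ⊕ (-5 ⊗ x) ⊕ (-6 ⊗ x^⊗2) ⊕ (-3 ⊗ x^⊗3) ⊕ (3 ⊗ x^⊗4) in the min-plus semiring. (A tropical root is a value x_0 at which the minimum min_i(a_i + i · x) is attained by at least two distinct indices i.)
Roots: {-6, -3, 1, 8}

Each tropical root is a break point of the lower envelope of the lines y = a_i + i · x (there are 5 lines, with slopes 0, 1, ..., 4). Only the lines that attain the minimum somewhere contribute to roots; other lines are dominated. Here the surviving (envelope) indices are i = 4, i = 3, i = 2, i = 1, i = 0.
Intersections between consecutive envelope lines give the roots: for adjacent envelope indices i < j the intersection is x = (a_i − a_j) / (j − i). Reading off the sorted break points: {-6, -3, 1, 8}.
Verification: at each break x_0, at least two indices attain the minimum of min_i(a_i + i · x_0).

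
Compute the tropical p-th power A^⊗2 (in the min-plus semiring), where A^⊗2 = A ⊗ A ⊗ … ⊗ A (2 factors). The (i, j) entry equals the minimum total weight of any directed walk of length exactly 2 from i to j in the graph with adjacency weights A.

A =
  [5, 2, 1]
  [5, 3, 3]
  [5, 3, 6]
A^⊗2 =
  [6, 4, 5]
  [8, 6, 6]
  [8, 6, 6]

Each entry (A^⊗2)_ij equals the minimum over all length-2 walks i = v_0 → v_1 → … → v_2 = j of Σ_t A[v_t][v_{t+1}]. For example, for (i, j) = (0, 2) we minimise over 3 possible intermediate vertex sequences; the minimum is 5, attained along the walk 0 → 1 → 2.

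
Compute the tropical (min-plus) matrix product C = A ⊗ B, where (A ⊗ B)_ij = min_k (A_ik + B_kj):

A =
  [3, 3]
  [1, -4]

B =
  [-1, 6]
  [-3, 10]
A ⊗ B =
  [0, 9]
  [-7, 6]

Apply the min-plus product entry-by-entry:
  C[0][0] = min over k of (A[0][0] + B[0][0] = 3 + -1 = 2, A[0][1] + B[1][0] = 3 + -3 = 0) = 0 (attained at k = 1)
  C[0][1] = min over k of (A[0][0] + B[0][1] = 3 + 6 = 9, A[0][1] + B[1][1] = 3 + 10 = 13) = 9 (attained at k = 0)
  C[1][0] = min over k of (A[1][0] + B[0][0] = 1 + -1 = 0, A[1][1] + B[1][0] = -4 + -3 = -7) = -7 (attained at k = 1)
  C[1][1] = min over k of (A[1][0] + B[0][1] = 1 + 6 = 7, A[1][1] + B[1][1] = -4 + 10 = 6) = 6 (attained at k = 1)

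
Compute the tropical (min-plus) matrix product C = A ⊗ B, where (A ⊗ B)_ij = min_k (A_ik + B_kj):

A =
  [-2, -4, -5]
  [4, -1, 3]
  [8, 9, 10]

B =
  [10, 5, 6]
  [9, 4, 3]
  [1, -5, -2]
A ⊗ B =
  [-4, -10, -7]
  [4, -2, 1]
  [11, 5, 8]

Apply the min-plus product entry-by-entry:
  C[0][0] = min over k of (A[0][0] + B[0][0] = -2 + 10 = 8, A[0][1] + B[1][0] = -4 + 9 = 5, A[0][2] + B[2][0] = -5 + 1 = -4) = -4 (attained at k = 2)
  C[0][1] = min over k of (A[0][0] + B[0][1] = -2 + 5 = 3, A[0][1] + B[1][1] = -4 + 4 = 0, A[0][2] + B[2][1] = -5 + -5 = -10) = -10 (attained at k = 2)
  C[0][2] = min over k of (A[0][0] + B[0][2] = -2 + 6 = 4, A[0][1] + B[1][2] = -4 + 3 = -1, A[0][2] + B[2][2] = -5 + -2 = -7) = -7 (attained at k = 2)
  C[1][0] = min over k of (A[1][0] + B[0][0] = 4 + 10 = 14, A[1][1] + B[1][0] = -1 + 9 = 8, A[1][2] + B[2][0] = 3 + 1 = 4) = 4 (attained at k = 2)
  C[1][1] = min over k of (A[1][0] + B[0][1] = 4 + 5 = 9, A[1][1] + B[1][1] = -1 + 4 = 3, A[1][2] + B[2][1] = 3 + -5 = -2) = -2 (attained at k = 2)
  C[1][2] = min over k of (A[1][0] + B[0][2] = 4 + 6 = 10, A[1][1] + B[1][2] = -1 + 3 = 2, A[1][2] + B[2][2] = 3 + -2 = 1) = 1 (attained at k = 2)
  C[2][0] = min over k of (A[2][0] + B[0][0] = 8 + 10 = 18, A[2][1] + B[1][0] = 9 + 9 = 18, A[2][2] + B[2][0] = 10 + 1 = 11) = 11 (attained at k = 2)
  C[2][1] = min over k of (A[2][0] + B[0][1] = 8 + 5 = 13, A[2][1] + B[1][1] = 9 + 4 = 13, A[2][2] + B[2][1] = 10 + -5 = 5) = 5 (attained at k = 2)
  C[2][2] = min over k of (A[2][0] + B[0][2] = 8 + 6 = 14, A[2][1] + B[1][2] = 9 + 3 = 12, A[2][2] + B[2][2] = 10 + -2 = 8) = 8 (attained at k = 2)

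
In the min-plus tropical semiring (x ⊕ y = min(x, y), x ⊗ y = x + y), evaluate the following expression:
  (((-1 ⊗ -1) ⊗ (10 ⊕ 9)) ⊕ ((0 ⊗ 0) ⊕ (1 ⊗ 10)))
(((-1 ⊗ -1) ⊗ (10 ⊕ 9)) ⊕ ((0 ⊗ 0) ⊕ (1 ⊗ 10))) = 0

Expand innermost to outermost. Recall ⊕ takes the minimum of its arguments and ⊗ takes their sum. Working out the expression (((-1 ⊗ -1) ⊗ (10 ⊕ 9)) ⊕ ((0 ⊗ 0) ⊕ (1 ⊗ 10))) gives 0.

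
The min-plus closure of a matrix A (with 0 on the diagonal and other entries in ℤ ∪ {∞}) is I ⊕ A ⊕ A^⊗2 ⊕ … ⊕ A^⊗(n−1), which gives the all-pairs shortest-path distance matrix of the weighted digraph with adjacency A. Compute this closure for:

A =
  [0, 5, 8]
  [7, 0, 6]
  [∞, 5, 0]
Closure =
  [0, 5, 8]
  [7, 0, 6]
  [12, 5, 0]

This is the Floyd-Warshall all-pairs shortest-path computation. For each intermediate vertex k = 0, 1, …, 2, update dist[i][j] ← min(dist[i][j], dist[i][k] + dist[k][j]). The final matrix gives, for each (i, j), the minimum total weight of any directed path from i to j (possibly empty when i = j).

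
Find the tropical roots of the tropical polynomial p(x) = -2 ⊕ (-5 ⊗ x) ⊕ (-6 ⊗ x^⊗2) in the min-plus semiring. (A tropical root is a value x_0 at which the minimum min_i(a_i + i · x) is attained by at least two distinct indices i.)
Roots: {1, 3}

Each tropical root is a break point of the lower envelope of the lines y = a_i + i · x (there are 3 lines, with slopes 0, 1, ..., 2). Only the lines that attain the minimum somewhere contribute to roots; other lines are dominated. Here the surviving (envelope) indices are i = 2, i = 1, i = 0.
Intersections between consecutive envelope lines give the roots: for adjacent envelope indices i < j the intersection is x = (a_i − a_j) / (j − i). Reading off the sorted break points: {1, 3}.
Verification: at each break x_0, at least two indices attain the minimum of min_i(a_i + i · x_0).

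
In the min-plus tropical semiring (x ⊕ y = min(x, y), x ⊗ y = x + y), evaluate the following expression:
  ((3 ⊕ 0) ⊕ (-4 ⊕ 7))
((3 ⊕ 0) ⊕ (-4 ⊕ 7)) = -4

Expand innermost to outermost. Recall ⊕ takes the minimum of its arguments and ⊗ takes their sum. Working out the expression ((3 ⊕ 0) ⊕ (-4 ⊕ 7)) gives -4.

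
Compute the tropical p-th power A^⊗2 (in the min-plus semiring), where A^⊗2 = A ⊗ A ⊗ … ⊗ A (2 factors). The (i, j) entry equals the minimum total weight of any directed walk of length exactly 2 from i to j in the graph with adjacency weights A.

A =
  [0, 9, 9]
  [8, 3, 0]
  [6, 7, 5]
A^⊗2 =
  [0, 9, 9]
  [6, 6, 3]
  [6, 10, 7]

Each entry (A^⊗2)_ij equals the minimum over all length-2 walks i = v_0 → v_1 → … → v_2 = j of Σ_t A[v_t][v_{t+1}]. For example, for (i, j) = (0, 2) we minimise over 3 possible intermediate vertex sequences; the minimum is 9, attained along the walk 0 → 0 → 2.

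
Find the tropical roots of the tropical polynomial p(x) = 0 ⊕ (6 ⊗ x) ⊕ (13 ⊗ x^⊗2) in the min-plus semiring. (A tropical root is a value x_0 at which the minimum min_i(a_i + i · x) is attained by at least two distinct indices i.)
Roots: {-7, -6}

Each tropical root is a break point of the lower envelope of the lines y = a_i + i · x (there are 3 lines, with slopes 0, 1, ..., 2). Only the lines that attain the minimum somewhere contribute to roots; other lines are dominated. Here the surviving (envelope) indices are i = 2, i = 1, i = 0.
Intersections between consecutive envelope lines give the roots: for adjacent envelope indices i < j the intersection is x = (a_i − a_j) / (j − i). Reading off the sorted break points: {-7, -6}.
Verification: at each break x_0, at least two indices attain the minimum of min_i(a_i + i · x_0).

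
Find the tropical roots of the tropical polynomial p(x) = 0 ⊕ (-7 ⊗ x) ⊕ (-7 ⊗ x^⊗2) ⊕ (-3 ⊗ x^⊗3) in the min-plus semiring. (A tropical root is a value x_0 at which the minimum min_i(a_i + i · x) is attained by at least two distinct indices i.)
Roots: {-4, 0, 7}

Each tropical root is a break point of the lower envelope of the lines y = a_i + i · x (there are 4 lines, with slopes 0, 1, ..., 3). Only the lines that attain the minimum somewhere contribute to roots; other lines are dominated. Here the surviving (envelope) indices are i = 3, i = 2, i = 1, i = 0.
Intersections between consecutive envelope lines give the roots: for adjacent envelope indices i < j the intersection is x = (a_i − a_j) / (j − i). Reading off the sorted break points: {-4, 0, 7}.
Verification: at each break x_0, at least two indices attain the minimum of min_i(a_i + i · x_0).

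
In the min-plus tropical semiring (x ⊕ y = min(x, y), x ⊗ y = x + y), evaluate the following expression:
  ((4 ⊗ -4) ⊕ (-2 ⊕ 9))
((4 ⊗ -4) ⊕ (-2 ⊕ 9)) = -2

Expand innermost to outermost. Recall ⊕ takes the minimum of its arguments and ⊗ takes their sum. Working out the expression ((4 ⊗ -4) ⊕ (-2 ⊕ 9)) gives -2.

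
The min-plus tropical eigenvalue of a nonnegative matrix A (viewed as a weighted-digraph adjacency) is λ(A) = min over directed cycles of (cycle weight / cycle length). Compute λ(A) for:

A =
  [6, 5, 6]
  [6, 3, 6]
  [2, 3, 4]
λ(A) = 3

Enumerate directed cycles and compute their means (weight / length). Sample:
  cycle 0 → 0: weight = 6, length = 1, mean = 6/1 ≈ 6.000
  cycle 1 → 1: weight = 3, length = 1, mean = 3/1 ≈ 3.000
  cycle 2 → 2: weight = 4, length = 1, mean = 4/1 ≈ 4.000
  cycle 0 → 1 → 0: weight = 11, length = 2, mean = 11/2 ≈ 5.500
  cycle 0 → 2 → 0: weight = 8, length = 2, mean = 8/2 ≈ 4.000
  cycle 1 → 0 → 1: weight = 11, length = 2, mean = 11/2 ≈ 5.500
Minimum mean = 3.000, attained e.g. along the cycle 1 → 1 with weight 3 and length 1. So λ(A) = 3/1 = 3.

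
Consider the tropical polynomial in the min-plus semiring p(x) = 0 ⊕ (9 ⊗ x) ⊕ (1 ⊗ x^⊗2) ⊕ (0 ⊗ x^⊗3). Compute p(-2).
p(-2) = -6

A tropical monomial a ⊗ x^⊗i evaluates to a + i · x. Evaluating each term at x = -2:
  Term 0 contributes 0 + 0 · -2 = 0
  Term 1 contributes 9 + 1 · -2 = 7
  Term 2 contributes 1 + 2 · -2 = -3
  Term 3 contributes 0 + 3 · -2 = -6
p(-2) = ⊕ of these = min[0, 7, -3, -6] = -6.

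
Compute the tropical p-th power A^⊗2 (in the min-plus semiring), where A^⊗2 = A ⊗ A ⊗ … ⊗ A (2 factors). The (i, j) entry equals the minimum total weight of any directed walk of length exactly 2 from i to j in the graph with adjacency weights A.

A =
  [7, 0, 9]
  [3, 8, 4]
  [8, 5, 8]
A^⊗2 =
  [3, 7, 4]
  [10, 3, 12]
  [8, 8, 9]

Each entry (A^⊗2)_ij equals the minimum over all length-2 walks i = v_0 → v_1 → … → v_2 = j of Σ_t A[v_t][v_{t+1}]. For example, for (i, j) = (0, 2) we minimise over 3 possible intermediate vertex sequences; the minimum is 4, attained along the walk 0 → 1 → 2.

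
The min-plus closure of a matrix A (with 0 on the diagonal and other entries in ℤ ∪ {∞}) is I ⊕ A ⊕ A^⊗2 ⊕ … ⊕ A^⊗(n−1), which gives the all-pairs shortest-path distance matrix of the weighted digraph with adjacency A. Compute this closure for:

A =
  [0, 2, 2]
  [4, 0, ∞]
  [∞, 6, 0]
Closure =
  [0, 2, 2]
  [4, 0, 6]
  [10, 6, 0]

This is the Floyd-Warshall all-pairs shortest-path computation. For each intermediate vertex k = 0, 1, …, 2, update dist[i][j] ← min(dist[i][j], dist[i][k] + dist[k][j]). The final matrix gives, for each (i, j), the minimum total weight of any directed path from i to j (possibly empty when i = j).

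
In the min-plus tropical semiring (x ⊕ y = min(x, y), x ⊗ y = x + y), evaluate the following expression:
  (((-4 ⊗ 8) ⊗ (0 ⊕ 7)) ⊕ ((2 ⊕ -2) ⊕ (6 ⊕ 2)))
(((-4 ⊗ 8) ⊗ (0 ⊕ 7)) ⊕ ((2 ⊕ -2) ⊕ (6 ⊕ 2))) = -2

Expand innermost to outermost. Recall ⊕ takes the minimum of its arguments and ⊗ takes their sum. Working out the expression (((-4 ⊗ 8) ⊗ (0 ⊕ 7)) ⊕ ((2 ⊕ -2) ⊕ (6 ⊕ 2))) gives -2.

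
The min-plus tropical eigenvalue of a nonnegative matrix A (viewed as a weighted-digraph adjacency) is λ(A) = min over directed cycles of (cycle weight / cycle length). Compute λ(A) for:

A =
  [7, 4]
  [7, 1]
λ(A) = 1

Enumerate directed cycles and compute their means (weight / length). Sample:
  cycle 0 → 0: weight = 7, length = 1, mean = 7/1 ≈ 7.000
  cycle 1 → 1: weight = 1, length = 1, mean = 1/1 ≈ 1.000
  cycle 0 → 1 → 0: weight = 11, length = 2, mean = 11/2 ≈ 5.500
  cycle 1 → 0 → 1: weight = 11, length = 2, mean = 11/2 ≈ 5.500
Minimum mean = 1.000, attained e.g. along the cycle 1 → 1 with weight 1 and length 1. So λ(A) = 1/1 = 1.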